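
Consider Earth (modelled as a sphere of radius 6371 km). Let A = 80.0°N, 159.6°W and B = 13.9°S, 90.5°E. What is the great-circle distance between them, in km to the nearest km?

With latitudes φ₁ = 80.000°, φ₂ = -13.900° and longitude difference Δλ = -109.900°:
Haversine: a = sin²(Δφ/2) + cos φ₁ cos φ₂ sin²(Δλ/2) = 0.5340 + (0.1736)(0.9707)(0.6702) = 0.64698.
Central angle c = 2·arcsin(√a) = 1.86916 rad.
Distance = R·c = 6371 × 1.8692 ≈ 11908 km.

11908 km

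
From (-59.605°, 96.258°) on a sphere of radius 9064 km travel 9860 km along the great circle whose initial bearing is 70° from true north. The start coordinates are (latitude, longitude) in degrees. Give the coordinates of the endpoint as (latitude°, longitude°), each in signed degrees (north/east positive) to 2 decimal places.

-14.32°, 155.45°

Angular distance δ = d/R = 9860/9064 = 1.08782 rad; initial bearing θ = 1.2217 rad.
sin φ₂ = sin φ₁ cos δ + cos φ₁ sin δ cos θ = (-0.8626)(0.4644) + (0.5060)(0.8856)(0.3420) = -0.2473, so φ₂ = -14.32°.
Δλ = atan2(sin θ sin δ cos φ₁, cos δ − sin φ₁ sin φ₂) = atan2(0.4211, 0.2511) = 59.192°.
λ₂ = 96.258° + 59.192° = 155.45°.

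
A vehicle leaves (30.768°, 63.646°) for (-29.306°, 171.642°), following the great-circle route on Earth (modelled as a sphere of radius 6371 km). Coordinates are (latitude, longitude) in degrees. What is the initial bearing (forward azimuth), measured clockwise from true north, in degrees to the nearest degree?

Δλ = 107.996° = 1.8849 rad.
y = sin Δλ · cos φ₂ = (0.9511)(0.8720) = 0.8294
x = cos φ₁ sin φ₂ − sin φ₁ cos φ₂ cos Δλ = (0.8592)(-0.4895) − (0.5116)(0.8720)(-0.3090) = -0.2828
θ = atan2(y, x) = 108.83°, so the bearing is 109°.

109°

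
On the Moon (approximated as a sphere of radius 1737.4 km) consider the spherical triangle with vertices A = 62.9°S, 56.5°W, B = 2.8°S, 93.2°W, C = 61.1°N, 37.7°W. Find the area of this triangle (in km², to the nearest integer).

3041481 km²

Side lengths (central angles): a = 1.3381, b = 2.1784, c = 1.1502 rad; semiperimeter s = 2.3334.
By l'Huilier's theorem, tan(E/4) = √[tan(s/2) tan((s−a)/2) tan((s−b)/2) tan((s−c)/2)], giving spherical excess E = 1.0076 rad.
Area = E·R² = 1.0076 × (1737.4)² ≈ 3041481 km².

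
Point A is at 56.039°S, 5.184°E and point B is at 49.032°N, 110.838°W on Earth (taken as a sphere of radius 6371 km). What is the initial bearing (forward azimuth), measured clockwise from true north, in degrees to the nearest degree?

With φ₁ = -0.9781, φ₂ = 0.8558, Δλ = -2.0250 rad, the forward-azimuth formula gives
θ = atan2( sin Δλ cos φ₂ , cos φ₁ sin φ₂ − sin φ₁ cos φ₂ cos Δλ ) = atan2(-0.5892, 0.1832) = -72.72°.
Adding 360° brings this into [0°, 360°): 287°.

287°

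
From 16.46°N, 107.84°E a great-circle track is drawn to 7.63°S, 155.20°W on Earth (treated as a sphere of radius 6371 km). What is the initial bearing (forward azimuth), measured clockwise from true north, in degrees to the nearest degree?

95°

With φ₁ = 0.2873, φ₂ = -0.1332, Δλ = 1.6923 rad, the forward-azimuth formula gives
θ = atan2( sin Δλ cos φ₂ , cos φ₁ sin φ₂ − sin φ₁ cos φ₂ cos Δλ ) = atan2(0.9838, -0.0933) = 95.42°.
So the initial bearing is 95°.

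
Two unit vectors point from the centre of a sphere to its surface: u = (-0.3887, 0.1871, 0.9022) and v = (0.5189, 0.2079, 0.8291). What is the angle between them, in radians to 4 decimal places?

u·v = 0.5852; |u| = 1.0000, |v| = 0.9999.
cos θ = (u·v)/(|u||v|) = 0.5852, so θ = 0.9456 rad.

0.9456 rad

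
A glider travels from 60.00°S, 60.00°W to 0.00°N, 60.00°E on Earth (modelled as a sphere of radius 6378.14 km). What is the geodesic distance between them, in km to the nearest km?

11630 km

With latitudes φ₁ = -60.000°, φ₂ = 0.000° and longitude difference Δλ = 120.000°:
cos c = sin φ₁ sin φ₂ + cos φ₁ cos φ₂ cos Δλ = (-0.8660)(0.0000) + (0.5000)(1.0000)(-0.5000) = -0.25000,
so c = arccos(-0.25000) = 1.82348 rad.
Distance = R·c = 6378.14 × 1.8235 ≈ 11630 km.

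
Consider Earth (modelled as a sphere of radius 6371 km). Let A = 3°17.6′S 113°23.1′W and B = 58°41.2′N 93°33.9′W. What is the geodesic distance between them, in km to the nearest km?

With latitudes φ₁ = -3.293°, φ₂ = 58.687° and longitude difference Δλ = 19.820°:
Haversine: a = sin²(Δφ/2) + cos φ₁ cos φ₂ sin²(Δλ/2) = 0.2651 + (0.9983)(0.5197)(0.0296) = 0.28048.
Central angle c = 2·arcsin(√a) = 1.11626 rad.
Distance = R·c = 6371 × 1.1163 ≈ 7112 km.

7112 km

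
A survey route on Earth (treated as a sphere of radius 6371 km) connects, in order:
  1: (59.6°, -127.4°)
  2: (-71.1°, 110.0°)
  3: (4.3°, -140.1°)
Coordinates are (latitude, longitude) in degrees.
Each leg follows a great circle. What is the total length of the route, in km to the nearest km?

28372 km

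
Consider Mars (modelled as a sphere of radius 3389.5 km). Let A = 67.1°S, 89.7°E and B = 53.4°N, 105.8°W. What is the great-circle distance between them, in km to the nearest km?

9725 km

In radians: φ₁ = -1.1711, φ₂ = 0.9320, Δλ = 164.500° = 2.8711 rad.
Haversine: a = sin²(Δφ/2) + cos φ₁ cos φ₂ sin²(Δλ/2) = 0.7538 + (0.3891)(0.5962)(0.9818) = 0.98156.
Central angle c = 2·arcsin(√a) = 2.86913 rad.
Distance = R·c = 3389.5 × 2.8691 ≈ 9725 km.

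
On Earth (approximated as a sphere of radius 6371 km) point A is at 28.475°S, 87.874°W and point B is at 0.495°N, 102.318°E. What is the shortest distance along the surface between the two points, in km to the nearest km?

16720 km

In radians: φ₁ = -0.4970, φ₂ = 0.0086, Δλ = -169.808° = -2.9637 rad.
cos c = sin φ₁ sin φ₂ + cos φ₁ cos φ₂ cos Δλ = (-0.4768)(0.0086) + (0.8790)(1.0000)(-0.9842) = -0.86924,
so c = arccos(-0.86924) = 2.62446 rad.
Distance = R·c = 6371 × 2.6245 ≈ 16720 km.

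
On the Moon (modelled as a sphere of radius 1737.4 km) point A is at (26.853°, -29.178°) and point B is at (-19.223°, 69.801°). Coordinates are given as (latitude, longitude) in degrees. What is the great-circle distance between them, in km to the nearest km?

3223 km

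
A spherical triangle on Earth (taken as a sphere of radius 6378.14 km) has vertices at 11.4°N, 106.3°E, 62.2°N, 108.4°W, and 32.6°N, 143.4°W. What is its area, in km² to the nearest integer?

32066089 km²

Side lengths (central angles): a = 0.6461, b = 1.7518, c = 1.7732 rad; semiperimeter s = 2.0856.
By l'Huilier's theorem, tan(E/4) = √[tan(s/2) tan((s−a)/2) tan((s−b)/2) tan((s−c)/2)], giving spherical excess E = 0.7882 rad.
Area = E·R² = 0.7882 × (6378.14)² ≈ 32066089 km².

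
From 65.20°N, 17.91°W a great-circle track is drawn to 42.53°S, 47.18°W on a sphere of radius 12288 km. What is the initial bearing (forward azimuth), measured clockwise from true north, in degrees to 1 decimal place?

202.6°

Δλ = -29.270° = -0.5109 rad.
y = sin Δλ · cos φ₂ = (-0.4889)(0.7369) = -0.3603
x = cos φ₁ sin φ₂ − sin φ₁ cos φ₂ cos Δλ = (0.4195)(-0.6760) − (0.9078)(0.7369)(0.8723) = -0.8671
θ = atan2(y, x) = -157.44°; adding 360° gives 202.6°.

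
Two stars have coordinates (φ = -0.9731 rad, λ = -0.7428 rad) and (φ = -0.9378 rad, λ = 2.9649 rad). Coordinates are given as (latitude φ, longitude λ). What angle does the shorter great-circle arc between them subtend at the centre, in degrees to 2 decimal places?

67.32°

Let φ₁ = -0.9731 rad, φ₂ = -0.9378 rad, and Δλ = -2.5755 rad.
cos c = sin φ₁ sin φ₂ + cos φ₁ cos φ₂ cos Δλ = (-0.8266)(-0.8063) + (0.5627)(0.5916)(-0.8440) = 0.38552,
so c = arccos(0.38552) = 1.17503 rad.
So the angular separation is 67.32°.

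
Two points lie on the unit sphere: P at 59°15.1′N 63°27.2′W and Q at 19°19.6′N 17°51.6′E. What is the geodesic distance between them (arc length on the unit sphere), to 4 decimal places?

In radians: φ₁ = 1.0341, φ₂ = 0.3373, Δλ = 81.313° = 1.4192 rad.
Haversine: a = sin²(Δφ/2) + cos φ₁ cos φ₂ sin²(Δλ/2) = 0.1166 + (0.5113)(0.9436)(0.4245) = 0.32135.
Central angle c = 2·arcsin(√a) = 1.20543 rad.
On the unit sphere the arc length equals the central angle: 1.2054.

1.2054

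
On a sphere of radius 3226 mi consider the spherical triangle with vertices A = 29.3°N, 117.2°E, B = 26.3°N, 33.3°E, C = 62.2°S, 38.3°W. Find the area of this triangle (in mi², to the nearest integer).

Side lengths (central angles): a = 1.8338, b = 2.5031, c = 1.2662 rad; semiperimeter s = 2.8015.
By l'Huilier's theorem, tan(E/4) = √[tan(s/2) tan((s−a)/2) tan((s−b)/2) tan((s−c)/2)], giving spherical excess E = 2.3514 rad.
Area = E·R² = 2.3514 × (3226)² ≈ 24471541 mi².

24471541 mi²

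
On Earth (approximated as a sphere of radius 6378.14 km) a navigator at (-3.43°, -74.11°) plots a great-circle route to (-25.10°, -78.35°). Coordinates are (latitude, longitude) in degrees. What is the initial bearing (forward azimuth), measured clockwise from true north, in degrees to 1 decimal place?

190.3°

Δλ = -4.240° = -0.0740 rad.
y = sin Δλ · cos φ₂ = (-0.0739)(0.9056) = -0.0670
x = cos φ₁ sin φ₂ − sin φ₁ cos φ₂ cos Δλ = (0.9982)(-0.4242) − (-0.0598)(0.9056)(0.9973) = -0.3694
θ = atan2(y, x) = -169.73°; adding 360° gives 190.3°.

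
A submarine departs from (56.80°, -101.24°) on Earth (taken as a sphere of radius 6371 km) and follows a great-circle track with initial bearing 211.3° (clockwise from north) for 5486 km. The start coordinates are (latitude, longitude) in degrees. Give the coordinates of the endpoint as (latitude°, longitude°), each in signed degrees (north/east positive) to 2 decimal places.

10.97°, -124.91°

Angular distance δ = d/R = 5486/6371 = 0.86109 rad; initial bearing θ = 3.6879 rad.
sin φ₂ = sin φ₁ cos δ + cos φ₁ sin δ cos θ = (0.8368)(0.6516) + (0.5476)(0.7586)(-0.8545) = 0.1903, so φ₂ = 10.97°.
Δλ = atan2(sin θ sin δ cos φ₁, cos δ − sin φ₁ sin φ₂) = atan2(-0.2158, 0.4923) = -23.667°.
λ₂ = -101.240° − 23.667° = -124.91°.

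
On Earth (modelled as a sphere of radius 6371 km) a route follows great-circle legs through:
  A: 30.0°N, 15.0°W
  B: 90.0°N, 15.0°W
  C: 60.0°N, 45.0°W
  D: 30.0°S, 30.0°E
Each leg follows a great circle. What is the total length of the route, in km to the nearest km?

Leg A→B: central angle 1.0472 rad, distance 6671.7 km.
Leg B→C: central angle 0.5236 rad, distance 3335.8 km.
Leg C→D: central angle 1.8975 rad, distance 12089.1 km.
Total: 6671.7 + 3335.8 + 12089.1 ≈ 22097 km.

22097 km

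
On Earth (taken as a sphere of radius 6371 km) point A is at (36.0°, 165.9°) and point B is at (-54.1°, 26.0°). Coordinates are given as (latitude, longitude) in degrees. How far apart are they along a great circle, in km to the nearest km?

With latitudes φ₁ = 36.000°, φ₂ = -54.100° and longitude difference Δλ = -139.900°:
Haversine: a = sin²(Δφ/2) + cos φ₁ cos φ₂ sin²(Δλ/2) = 0.5009 + (0.8090)(0.5864)(0.8825) = 0.91950.
Central angle c = 2·arcsin(√a) = 2.56624 rad.
Distance = R·c = 6371 × 2.5662 ≈ 16349 km.

16349 km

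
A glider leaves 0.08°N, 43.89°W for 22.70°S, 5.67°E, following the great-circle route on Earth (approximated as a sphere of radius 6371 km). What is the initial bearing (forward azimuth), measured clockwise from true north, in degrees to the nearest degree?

119°

With φ₁ = 0.0014, φ₂ = -0.3962, Δλ = 0.8650 rad, the forward-azimuth formula gives
θ = atan2( sin Δλ cos φ₂ , cos φ₁ sin φ₂ − sin φ₁ cos φ₂ cos Δλ ) = atan2(0.7021, -0.3867) = 118.85°.
So the initial bearing is 119°.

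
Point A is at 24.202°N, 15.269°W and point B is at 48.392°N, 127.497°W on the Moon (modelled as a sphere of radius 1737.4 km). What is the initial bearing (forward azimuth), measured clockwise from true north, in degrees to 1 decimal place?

321.9°

Δλ = -112.228° = -1.9587 rad.
y = sin Δλ · cos φ₂ = (-0.9257)(0.6640) = -0.6147
x = cos φ₁ sin φ₂ − sin φ₁ cos φ₂ cos Δλ = (0.9121)(0.7477) − (0.4100)(0.6640)(-0.3783) = 0.7850
θ = atan2(y, x) = -38.06°; adding 360° gives 321.9°.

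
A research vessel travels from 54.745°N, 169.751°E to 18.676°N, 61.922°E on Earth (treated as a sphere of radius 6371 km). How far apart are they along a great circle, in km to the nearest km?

With latitudes φ₁ = 54.745°, φ₂ = 18.676° and longitude difference Δλ = -107.829°:
cos c = sin φ₁ sin φ₂ + cos φ₁ cos φ₂ cos Δλ = (0.8166)(0.3202) + (0.5772)(0.9473)(-0.3062) = 0.09406,
so c = arccos(0.09406) = 1.47660 rad.
Distance = R·c = 6371 × 1.4766 ≈ 9407 km.

9407 km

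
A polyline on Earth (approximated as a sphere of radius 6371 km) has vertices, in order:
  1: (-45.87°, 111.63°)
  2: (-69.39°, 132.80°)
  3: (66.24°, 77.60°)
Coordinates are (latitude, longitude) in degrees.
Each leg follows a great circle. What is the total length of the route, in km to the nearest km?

18532 km

Leg 1→2: central angle 0.4502 rad, distance 2867.9 km.
Leg 2→3: central angle 2.4587 rad, distance 15664.1 km.
Total: 2867.9 + 15664.1 ≈ 18532 km.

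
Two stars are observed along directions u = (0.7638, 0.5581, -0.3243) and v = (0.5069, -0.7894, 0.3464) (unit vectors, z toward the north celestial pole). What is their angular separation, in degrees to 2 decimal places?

u·v = -0.1657; |u| = 1.0000, |v| = 1.0000.
cos θ = (u·v)/(|u||v|) = -0.1657, so θ = 99.54°.

99.54°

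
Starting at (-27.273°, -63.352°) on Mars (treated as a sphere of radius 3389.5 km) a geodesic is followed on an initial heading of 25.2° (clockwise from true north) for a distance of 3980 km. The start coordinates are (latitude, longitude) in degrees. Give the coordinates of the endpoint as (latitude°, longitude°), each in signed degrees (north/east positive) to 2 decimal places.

Angular distance δ = d/R = 3980/3389.5 = 1.17421 rad; initial bearing θ = 0.4398 rad.
sin φ₂ = sin φ₁ cos δ + cos φ₁ sin δ cos θ = (-0.4582)(0.3863) + (0.8888)(0.9224)(0.9048) = 0.5648, so φ₂ = 34.39°.
Δλ = atan2(sin θ sin δ cos φ₁, cos δ − sin φ₁ sin φ₂) = atan2(0.3491, 0.6451) = 28.419°.
λ₂ = -63.352° + 28.419° = -34.93°.

34.39°, -34.93°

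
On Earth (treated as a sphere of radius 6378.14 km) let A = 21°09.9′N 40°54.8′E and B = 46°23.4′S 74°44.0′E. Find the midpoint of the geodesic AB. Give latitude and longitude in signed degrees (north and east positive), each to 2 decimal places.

The central angle between A and B is δ = 1.2943 rad.
With f = 0.5, the slerp weights are sin((1−f)δ)/sin δ = 0.6267 and sin(fδ)/sin δ = 0.6267.
Weighted sum of the unit vectors: (0.6267)·(0.7047,0.6107,0.3611) + (0.6267)·(0.1816,0.6654,-0.7241) = (0.5555, 0.7998, -0.2275).
Converting back: φ = atan2(z, √(x²+y²)) = -13.15°, λ = atan2(y, x) = 55.22°.

-13.15°, 55.22°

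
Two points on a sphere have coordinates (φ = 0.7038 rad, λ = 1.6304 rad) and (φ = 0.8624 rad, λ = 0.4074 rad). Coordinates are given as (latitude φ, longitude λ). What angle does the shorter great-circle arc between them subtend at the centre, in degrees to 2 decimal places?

48.66°

With latitudes φ₁ = 40.325°, φ₂ = 49.412° and longitude difference Δλ = -70.073°:
cos c = sin φ₁ sin φ₂ + cos φ₁ cos φ₂ cos Δλ = (0.6471)(0.7594) + (0.7624)(0.6506)(0.3408) = 0.66048,
so c = arccos(0.66048) = 0.84933 rad.
So the angular separation is 48.66°.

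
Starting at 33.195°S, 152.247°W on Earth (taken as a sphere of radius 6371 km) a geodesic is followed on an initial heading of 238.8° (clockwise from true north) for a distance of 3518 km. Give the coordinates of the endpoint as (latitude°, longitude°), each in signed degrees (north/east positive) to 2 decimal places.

-43.91°, 169.23°

Angular distance δ = d/R = 3518/6371 = 0.55219 rad; initial bearing θ = 4.1678 rad.
sin φ₂ = sin φ₁ cos δ + cos φ₁ sin δ cos θ = (-0.5475)(0.8514) + (0.8368)(0.5246)(-0.5180) = -0.6935, so φ₂ = -43.91°.
Δλ = atan2(sin θ sin δ cos φ₁, cos δ − sin φ₁ sin φ₂) = atan2(-0.3755, 0.4717) = -38.520°.
λ₂ = -152.247° − 38.520° = -190.77° → 169.23° after wrapping to (−180°, 180°].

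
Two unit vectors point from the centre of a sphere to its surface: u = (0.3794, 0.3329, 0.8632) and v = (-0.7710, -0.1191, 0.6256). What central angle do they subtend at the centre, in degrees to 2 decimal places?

78.00°

u·v = 0.2079; |u| = 0.9999, |v| = 1.0000.
cos θ = (u·v)/(|u||v|) = 0.2079, so θ = 78.00°.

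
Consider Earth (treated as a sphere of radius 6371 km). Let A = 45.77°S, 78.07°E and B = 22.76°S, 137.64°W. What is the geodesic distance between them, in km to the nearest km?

In radians: φ₁ = -0.7988, φ₂ = -0.3972, Δλ = 144.290° = 2.5183 rad.
cos c = sin φ₁ sin φ₂ + cos φ₁ cos φ₂ cos Δλ = (-0.7165)(-0.3869) + (0.6975)(0.9221)(-0.8120) = -0.24508,
so c = arccos(-0.24508) = 1.81839 rad.
Distance = R·c = 6371 × 1.8184 ≈ 11585 km.

11585 km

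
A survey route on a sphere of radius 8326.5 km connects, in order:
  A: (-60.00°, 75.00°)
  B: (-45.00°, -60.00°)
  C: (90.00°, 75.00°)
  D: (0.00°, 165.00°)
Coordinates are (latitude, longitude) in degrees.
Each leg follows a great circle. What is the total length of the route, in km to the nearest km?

Leg A→B: central angle 1.2000 rad, distance 9991.7 km.
Leg B→C: central angle 2.3562 rad, distance 19618.9 km.
Leg C→D: central angle 1.5708 rad, distance 13079.2 km.
Total: 9991.7 + 19618.9 + 13079.2 ≈ 42690 km.

42690 km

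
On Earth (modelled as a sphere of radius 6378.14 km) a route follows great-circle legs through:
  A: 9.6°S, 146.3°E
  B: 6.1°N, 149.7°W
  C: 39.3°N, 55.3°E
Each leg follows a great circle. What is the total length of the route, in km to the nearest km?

21676 km

Leg A→B: central angle 1.1461 rad, distance 7309.9 km.
Leg B→C: central angle 2.2524 rad, distance 14366.3 km.
Total: 7309.9 + 14366.3 ≈ 21676 km.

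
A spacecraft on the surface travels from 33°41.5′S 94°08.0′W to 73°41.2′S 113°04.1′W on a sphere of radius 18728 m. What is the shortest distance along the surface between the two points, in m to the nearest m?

13437 m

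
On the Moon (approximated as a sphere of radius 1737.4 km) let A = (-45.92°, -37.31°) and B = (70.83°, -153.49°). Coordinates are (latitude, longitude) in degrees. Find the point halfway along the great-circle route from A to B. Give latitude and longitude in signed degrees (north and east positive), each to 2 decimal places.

Central angle δ = 2.4644 rad. Interpolating on the sphere with fraction f = 0.5:
P = [sin((1−f)δ)·A + sin(fδ)·B] / sin δ = 1.5052·A + 1.5052·B in Cartesian coordinates,
giving P = (0.3905, -0.8553, 0.3405), i.e. latitude 19.90°, longitude -65.46°.

19.90°, -65.46°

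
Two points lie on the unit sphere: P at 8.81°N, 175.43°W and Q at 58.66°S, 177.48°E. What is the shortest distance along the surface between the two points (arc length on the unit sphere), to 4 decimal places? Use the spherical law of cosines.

1.1818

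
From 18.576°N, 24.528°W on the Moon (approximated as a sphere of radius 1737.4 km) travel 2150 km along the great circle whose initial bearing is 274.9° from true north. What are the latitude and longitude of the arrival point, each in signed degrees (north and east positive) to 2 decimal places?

Angular distance δ = d/R = 2150/1737.4 = 1.23748 rad; initial bearing θ = 4.7979 rad.
sin φ₂ = sin φ₁ cos δ + cos φ₁ sin δ cos θ = (0.3186)(0.3272) + (0.9479)(0.9450)(0.0854) = 0.1807, so φ₂ = 10.41°.
Δλ = atan2(sin θ sin δ cos φ₁, cos δ − sin φ₁ sin φ₂) = atan2(-0.8925, 0.2696) = -73.191°.
λ₂ = -24.528° − 73.191° = -97.72°.

10.41°, -97.72°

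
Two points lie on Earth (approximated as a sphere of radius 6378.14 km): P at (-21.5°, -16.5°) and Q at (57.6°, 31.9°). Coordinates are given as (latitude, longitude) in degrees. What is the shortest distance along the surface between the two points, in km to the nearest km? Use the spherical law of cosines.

With latitudes φ₁ = -21.500°, φ₂ = 57.600° and longitude difference Δλ = 48.400°:
cos c = sin φ₁ sin φ₂ + cos φ₁ cos φ₂ cos Δλ = (-0.3665)(0.8443) + (0.9304)(0.5358)(0.6639) = 0.02155,
so c = arccos(0.02155) = 1.54925 rad.
Distance = R·c = 6378.14 × 1.5492 ≈ 9881 km.

9881 km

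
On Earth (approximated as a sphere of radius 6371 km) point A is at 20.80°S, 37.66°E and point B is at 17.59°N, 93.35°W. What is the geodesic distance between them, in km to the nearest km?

Let φ₁ = -0.3630 rad, φ₂ = 0.3070 rad, and Δλ = -2.2866 rad.
cos c = sin φ₁ sin φ₂ + cos φ₁ cos φ₂ cos Δλ = (-0.3551)(0.3022) + (0.9348)(0.9532)(-0.6562) = -0.69206,
so c = arccos(-0.69206) = 2.33513 rad.
Distance = R·c = 6371 × 2.3351 ≈ 14877 km.

14877 km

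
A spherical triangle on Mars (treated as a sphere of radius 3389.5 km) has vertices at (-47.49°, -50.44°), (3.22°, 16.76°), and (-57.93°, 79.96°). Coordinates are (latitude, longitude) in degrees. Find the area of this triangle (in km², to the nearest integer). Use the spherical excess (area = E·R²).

10544999 km²

Side lengths (central angles): a = 1.3782, b = 1.1678, c = 1.3489 rad; semiperimeter s = 1.9475.
By l'Huilier's theorem, tan(E/4) = √[tan(s/2) tan((s−a)/2) tan((s−b)/2) tan((s−c)/2)], giving spherical excess E = 0.9179 rad.
Area = E·R² = 0.9179 × (3389.5)² ≈ 10544999 km².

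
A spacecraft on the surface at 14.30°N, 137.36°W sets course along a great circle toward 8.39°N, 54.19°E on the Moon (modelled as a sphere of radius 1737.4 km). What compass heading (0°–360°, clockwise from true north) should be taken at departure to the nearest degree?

With φ₁ = 0.2496, φ₂ = 0.1464, Δλ = -2.9400 rad, the forward-azimuth formula gives
θ = atan2( sin Δλ cos φ₂ , cos φ₁ sin φ₂ − sin φ₁ cos φ₂ cos Δλ ) = atan2(-0.1981, 0.3808) = -27.48°.
Adding 360° brings this into [0°, 360°): 333°.

333°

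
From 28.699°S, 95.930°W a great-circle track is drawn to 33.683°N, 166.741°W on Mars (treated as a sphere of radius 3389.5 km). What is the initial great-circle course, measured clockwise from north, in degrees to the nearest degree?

308°

With φ₁ = -0.5009, φ₂ = 0.5879, Δλ = -1.2359 rad, the forward-azimuth formula gives
θ = atan2( sin Δλ cos φ₂ , cos φ₁ sin φ₂ − sin φ₁ cos φ₂ cos Δλ ) = atan2(-0.7859, 0.6178) = -51.83°.
Adding 360° brings this into [0°, 360°): 308°.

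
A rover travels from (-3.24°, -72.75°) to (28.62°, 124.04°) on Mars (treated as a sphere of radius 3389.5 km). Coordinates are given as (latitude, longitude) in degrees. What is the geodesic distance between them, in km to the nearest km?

8874 km

With latitudes φ₁ = -3.240°, φ₂ = 28.620° and longitude difference Δλ = -163.210°:
Haversine: a = sin²(Δφ/2) + cos φ₁ cos φ₂ sin²(Δλ/2) = 0.0753 + (0.9984)(0.8778)(0.9787) = 0.93306.
Central angle c = 2·arcsin(√a) = 2.61819 rad.
Distance = R·c = 3389.5 × 2.6182 ≈ 8874 km.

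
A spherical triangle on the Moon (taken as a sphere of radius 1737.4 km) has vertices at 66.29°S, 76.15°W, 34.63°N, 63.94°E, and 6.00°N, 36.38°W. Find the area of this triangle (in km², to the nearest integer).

Side lengths (central angles): a = 1.6581, b = 1.3575, c = 2.4561 rad; semiperimeter s = 2.7359.
By l'Huilier's theorem, tan(E/4) = √[tan(s/2) tan((s−a)/2) tan((s−b)/2) tan((s−c)/2)], giving spherical excess E = 2.1044 rad.
Area = E·R² = 2.1044 × (1737.4)² ≈ 6352359 km².

6352359 km²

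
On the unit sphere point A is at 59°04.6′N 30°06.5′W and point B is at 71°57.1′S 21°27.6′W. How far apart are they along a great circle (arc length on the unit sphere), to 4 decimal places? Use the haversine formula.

2.2893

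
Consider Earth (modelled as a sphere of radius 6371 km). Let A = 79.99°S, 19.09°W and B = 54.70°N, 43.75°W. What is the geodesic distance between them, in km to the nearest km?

15059 km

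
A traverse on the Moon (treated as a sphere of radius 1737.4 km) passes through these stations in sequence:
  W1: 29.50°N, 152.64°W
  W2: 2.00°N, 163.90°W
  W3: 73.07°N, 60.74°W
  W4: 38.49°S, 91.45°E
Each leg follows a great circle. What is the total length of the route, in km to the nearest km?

Leg W1→W2: central angle 0.5151 rad, distance 894.8 km.
Leg W2→W3: central angle 1.6037 rad, distance 2786.2 km.
Leg W3→W4: central angle 2.4931 rad, distance 4331.6 km.
Total: 894.8 + 2786.2 + 4331.6 ≈ 8013 km.

8013 km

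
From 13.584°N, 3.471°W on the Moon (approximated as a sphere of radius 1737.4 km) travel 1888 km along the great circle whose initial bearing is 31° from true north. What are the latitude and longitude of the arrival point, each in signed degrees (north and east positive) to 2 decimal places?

57.86°, 55.50°

Angular distance δ = d/R = 1888/1737.4 = 1.08668 rad; initial bearing θ = 0.5411 rad.
sin φ₂ = sin φ₁ cos δ + cos φ₁ sin δ cos θ = (0.2349)(0.4654) + (0.9720)(0.8851)(0.8572) = 0.8468, so φ₂ = 57.86°.
Δλ = atan2(sin θ sin δ cos φ₁, cos δ − sin φ₁ sin φ₂) = atan2(0.4431, 0.2665) = 58.971°.
λ₂ = -3.471° + 58.971° = 55.50°.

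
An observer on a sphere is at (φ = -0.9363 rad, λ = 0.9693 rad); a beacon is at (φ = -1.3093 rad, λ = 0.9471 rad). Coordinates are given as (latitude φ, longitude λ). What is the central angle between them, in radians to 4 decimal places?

Let φ₁ = -0.9363 rad, φ₂ = -1.3093 rad, and Δλ = -0.0222 rad.
Haversine: a = sin²(Δφ/2) + cos φ₁ cos φ₂ sin²(Δλ/2) = 0.0344 + (0.5928)(0.2585)(0.0001) = 0.03440.
Central angle c = 2·arcsin(√a) = 0.37310 rad.
So the angular separation is 0.3731 rad.

0.3731 rad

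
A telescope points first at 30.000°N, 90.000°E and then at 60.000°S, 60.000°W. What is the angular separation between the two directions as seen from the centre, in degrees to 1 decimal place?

143.9°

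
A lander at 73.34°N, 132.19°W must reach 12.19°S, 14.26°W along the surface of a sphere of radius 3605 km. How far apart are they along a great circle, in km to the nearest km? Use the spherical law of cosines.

6889 km

With latitudes φ₁ = 73.340°, φ₂ = -12.190° and longitude difference Δλ = 117.930°:
cos c = sin φ₁ sin φ₂ + cos φ₁ cos φ₂ cos Δλ = (0.9580)(-0.2112) + (0.2867)(0.9775)(-0.4684) = -0.33355,
so c = arccos(-0.33355) = 1.91086 rad.
Distance = R·c = 3605 × 1.9109 ≈ 6889 km.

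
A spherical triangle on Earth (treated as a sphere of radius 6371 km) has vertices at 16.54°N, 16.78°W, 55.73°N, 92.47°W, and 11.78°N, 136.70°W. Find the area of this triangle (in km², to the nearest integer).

23620366 km²

Side lengths (central angles): a = 0.9719, b = 1.9932, c = 1.1932 rad; semiperimeter s = 2.0792.
By l'Huilier's theorem, tan(E/4) = √[tan(s/2) tan((s−a)/2) tan((s−b)/2) tan((s−c)/2)], giving spherical excess E = 0.5819 rad.
Area = E·R² = 0.5819 × (6371)² ≈ 23620366 km².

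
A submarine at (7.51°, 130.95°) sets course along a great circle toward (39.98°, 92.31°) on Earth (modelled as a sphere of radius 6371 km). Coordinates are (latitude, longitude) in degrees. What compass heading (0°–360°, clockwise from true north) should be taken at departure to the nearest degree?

319°

Δλ = -38.640° = -0.6744 rad.
y = sin Δλ · cos φ₂ = (-0.6244)(0.7663) = -0.4785
x = cos φ₁ sin φ₂ − sin φ₁ cos φ₂ cos Δλ = (0.9914)(0.6425) − (0.1307)(0.7663)(0.7811) = 0.5588
θ = atan2(y, x) = -40.57°; adding 360° gives 319°.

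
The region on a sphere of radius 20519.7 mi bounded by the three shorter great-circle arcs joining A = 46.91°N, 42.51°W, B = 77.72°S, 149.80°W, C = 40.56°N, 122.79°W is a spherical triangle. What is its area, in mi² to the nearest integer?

876472763 mi²

Side lengths (central angles): a = 2.0845, b = 0.9734, c = 2.4291 rad; semiperimeter s = 2.7435.
By l'Huilier's theorem, tan(E/4) = √[tan(s/2) tan((s−a)/2) tan((s−b)/2) tan((s−c)/2)], giving spherical excess E = 2.0816 rad.
Area = E·R² = 2.0816 × (20519.7)² ≈ 876472763 mi².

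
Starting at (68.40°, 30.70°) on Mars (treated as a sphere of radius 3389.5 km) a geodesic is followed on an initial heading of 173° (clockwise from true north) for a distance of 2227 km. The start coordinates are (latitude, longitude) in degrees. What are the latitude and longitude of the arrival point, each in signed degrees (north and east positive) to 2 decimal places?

30.87°, 35.67°

Angular distance δ = d/R = 2227/3389.5 = 0.65703 rad; initial bearing θ = 3.0194 rad.
sin φ₂ = sin φ₁ cos δ + cos φ₁ sin δ cos θ = (0.9298)(0.7918) + (0.3681)(0.6108)(-0.9925) = 0.5130, so φ₂ = 30.87°.
Δλ = atan2(sin θ sin δ cos φ₁, cos δ − sin φ₁ sin φ₂) = atan2(0.0274, 0.3148) = 4.975°.
λ₂ = 30.700° + 4.975° = 35.67°.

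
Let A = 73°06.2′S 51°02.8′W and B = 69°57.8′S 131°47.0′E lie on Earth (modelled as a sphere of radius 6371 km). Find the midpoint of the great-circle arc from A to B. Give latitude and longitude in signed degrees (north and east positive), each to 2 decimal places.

Central angle δ = 0.6444 rad. Interpolating on the sphere with fraction f = 0.5:
P = [sin((1−f)δ)·A + sin(fδ)·B] / sin δ = 0.5271·A + 0.5271·B in Cartesian coordinates,
giving P = (-0.0240, 0.0155, -0.9996), i.e. latitude -88.36°, longitude 147.12°.

-88.36°, 147.12°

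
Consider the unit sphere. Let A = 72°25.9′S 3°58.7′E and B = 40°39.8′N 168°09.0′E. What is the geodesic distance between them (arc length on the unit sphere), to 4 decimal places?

In radians: φ₁ = -1.2642, φ₂ = 0.7097, Δλ = 164.172° = 2.8653 rad.
Haversine: a = sin²(Δφ/2) + cos φ₁ cos φ₂ sin²(Δλ/2) = 0.6961 + (0.3018)(0.7586)(0.9810) = 0.92075.
Central angle c = 2·arcsin(√a) = 2.57085 rad.
On the unit sphere the arc length equals the central angle: 2.5709.

2.5709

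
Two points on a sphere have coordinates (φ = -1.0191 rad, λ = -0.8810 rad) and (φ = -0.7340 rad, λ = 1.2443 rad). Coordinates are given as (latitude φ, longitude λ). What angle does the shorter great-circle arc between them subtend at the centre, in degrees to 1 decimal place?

With latitudes φ₁ = -58.390°, φ₂ = -42.055° and longitude difference Δλ = 121.771°:
cos c = sin φ₁ sin φ₂ + cos φ₁ cos φ₂ cos Δλ = (-0.8516)(-0.6698) + (0.5241)(0.7425)(-0.5265) = 0.36556,
so c = arccos(0.36556) = 1.19656 rad.
So the angular separation is 68.6°.

68.6°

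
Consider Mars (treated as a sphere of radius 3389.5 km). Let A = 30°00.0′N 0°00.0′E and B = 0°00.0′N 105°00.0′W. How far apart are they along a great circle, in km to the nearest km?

In radians: φ₁ = 0.5236, φ₂ = 0.0000, Δλ = -105.000° = -1.8326 rad.
cos c = sin φ₁ sin φ₂ + cos φ₁ cos φ₂ cos Δλ = (0.5000)(0.0000) + (0.8660)(1.0000)(-0.2588) = -0.22414,
so c = arccos(-0.22414) = 1.79686 rad.
Distance = R·c = 3389.5 × 1.7969 ≈ 6090 km.

6090 km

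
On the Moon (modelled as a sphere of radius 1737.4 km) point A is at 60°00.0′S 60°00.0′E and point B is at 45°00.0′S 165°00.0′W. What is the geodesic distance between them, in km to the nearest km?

2085 km

With latitudes φ₁ = -60.000°, φ₂ = -45.000° and longitude difference Δλ = 135.000°:
cos c = sin φ₁ sin φ₂ + cos φ₁ cos φ₂ cos Δλ = (-0.8660)(-0.7071) + (0.5000)(0.7071)(-0.7071) = 0.36237,
so c = arccos(0.36237) = 1.19998 rad.
Distance = R·c = 1737.4 × 1.2000 ≈ 2085 km.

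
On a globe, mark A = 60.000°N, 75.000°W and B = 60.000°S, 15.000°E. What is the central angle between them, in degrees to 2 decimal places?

138.59°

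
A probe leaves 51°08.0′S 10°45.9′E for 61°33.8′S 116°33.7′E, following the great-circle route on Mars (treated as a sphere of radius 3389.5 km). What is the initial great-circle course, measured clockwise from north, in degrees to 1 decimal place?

Δλ = 105.797° = 1.8465 rad.
y = sin Δλ · cos φ₂ = (0.9622)(0.4762) = 0.4582
x = cos φ₁ sin φ₂ − sin φ₁ cos φ₂ cos Δλ = (0.6275)(-0.8793) − (-0.7786)(0.4762)(-0.2722) = -0.6527
θ = atan2(y, x) = 144.93°, so the bearing is 144.9°.

144.9°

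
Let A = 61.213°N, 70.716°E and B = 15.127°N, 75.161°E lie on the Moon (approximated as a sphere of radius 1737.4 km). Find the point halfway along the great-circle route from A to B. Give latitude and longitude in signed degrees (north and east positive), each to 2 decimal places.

38.19°, 73.68°

The central angle between A and B is δ = 0.8063 rad.
With f = 0.5, the slerp weights are sin((1−f)δ)/sin δ = 0.5436 and sin(fδ)/sin δ = 0.5436.
Weighted sum of the unit vectors: (0.5436)·(0.1590,0.4545,0.8764) + (0.5436)·(0.2472,0.9332,0.2610) = (0.2208, 0.7543, 0.6183).
Converting back: φ = atan2(z, √(x²+y²)) = 38.19°, λ = atan2(y, x) = 73.68°.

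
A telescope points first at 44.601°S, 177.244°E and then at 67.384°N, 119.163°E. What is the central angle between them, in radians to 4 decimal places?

2.0983 rad

Let φ₁ = -0.7784 rad, φ₂ = 1.1761 rad, and Δλ = -1.0137 rad.
Haversine: a = sin²(Δφ/2) + cos φ₁ cos φ₂ sin²(Δλ/2) = 0.6872 + (0.7120)(0.3846)(0.2356) = 0.75170.
Central angle c = 2·arcsin(√a) = 2.09833 rad.
So the angular separation is 2.0983 rad.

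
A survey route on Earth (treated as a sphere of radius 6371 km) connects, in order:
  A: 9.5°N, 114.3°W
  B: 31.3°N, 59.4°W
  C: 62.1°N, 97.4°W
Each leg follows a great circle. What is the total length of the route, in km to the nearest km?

10507 km

Leg A→B: central angle 0.9639 rad, distance 6141.0 km.
Leg B→C: central angle 0.6853 rad, distance 4366.3 km.
Total: 6141.0 + 4366.3 ≈ 10507 km.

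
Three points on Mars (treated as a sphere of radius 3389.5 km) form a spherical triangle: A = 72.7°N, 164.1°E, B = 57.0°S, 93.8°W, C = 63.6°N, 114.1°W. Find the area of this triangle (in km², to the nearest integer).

Side lengths (central angles): a = 2.1224, b = 0.5073, c = 2.5583 rad; semiperimeter s = 2.5941.
By l'Huilier's theorem, tan(E/4) = √[tan(s/2) tan((s−a)/2) tan((s−b)/2) tan((s−c)/2)], giving spherical excess E = 0.6422 rad.
Area = E·R² = 0.6422 × (3389.5)² ≈ 7378104 km².

7378104 km²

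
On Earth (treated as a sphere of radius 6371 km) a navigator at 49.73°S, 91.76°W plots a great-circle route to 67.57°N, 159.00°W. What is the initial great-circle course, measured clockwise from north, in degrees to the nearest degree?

Δλ = -67.240° = -1.1736 rad.
y = sin Δλ · cos φ₂ = (-0.9221)(0.3816) = -0.3518
x = cos φ₁ sin φ₂ − sin φ₁ cos φ₂ cos Δλ = (0.6464)(0.9243) − (-0.7630)(0.3816)(0.3869) = 0.7101
θ = atan2(y, x) = -26.36°; adding 360° gives 334°.

334°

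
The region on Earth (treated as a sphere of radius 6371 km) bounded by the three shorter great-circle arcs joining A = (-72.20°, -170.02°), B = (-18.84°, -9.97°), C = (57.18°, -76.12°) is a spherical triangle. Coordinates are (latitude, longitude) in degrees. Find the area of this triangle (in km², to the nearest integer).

Side lengths (central angles): a = 1.6348, b = 2.5174, c = 1.5353 rad; semiperimeter s = 2.8437.
By l'Huilier's theorem, tan(E/4) = √[tan(s/2) tan((s−a)/2) tan((s−b)/2) tan((s−c)/2)], giving spherical excess E = 2.6055 rad.
Area = E·R² = 2.6055 × (6371)² ≈ 105757252 km².

105757252 km²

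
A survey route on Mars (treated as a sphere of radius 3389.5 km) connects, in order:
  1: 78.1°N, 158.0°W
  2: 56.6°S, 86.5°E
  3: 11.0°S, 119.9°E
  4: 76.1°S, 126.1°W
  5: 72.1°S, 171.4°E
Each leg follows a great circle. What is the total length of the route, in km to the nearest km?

17980 km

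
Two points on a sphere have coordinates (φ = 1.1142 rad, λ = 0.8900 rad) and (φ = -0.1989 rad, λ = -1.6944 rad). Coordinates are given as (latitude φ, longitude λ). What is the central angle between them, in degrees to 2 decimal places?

Let φ₁ = 1.1142 rad, φ₂ = -0.1989 rad, and Δλ = -2.5844 rad.
cos c = sin φ₁ sin φ₂ + cos φ₁ cos φ₂ cos Δλ = (0.8976)(-0.1976) + (0.4409)(0.9803)(-0.8487) = -0.54418,
so c = arccos(-0.54418) = 2.14621 rad.
So the angular separation is 122.97°.

122.97°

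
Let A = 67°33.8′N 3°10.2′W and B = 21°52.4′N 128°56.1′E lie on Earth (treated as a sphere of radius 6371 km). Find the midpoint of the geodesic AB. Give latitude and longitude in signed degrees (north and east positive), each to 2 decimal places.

60.65°, 106.09°

Central angle δ = 1.4637 rad. Interpolating on the sphere with fraction f = 0.5:
P = [sin((1−f)δ)·A + sin(fδ)·B] / sin δ = 0.6721·A + 0.6721·B in Cartesian coordinates,
giving P = (-0.1358, 0.4710, 0.8716), i.e. latitude 60.65°, longitude 106.09°.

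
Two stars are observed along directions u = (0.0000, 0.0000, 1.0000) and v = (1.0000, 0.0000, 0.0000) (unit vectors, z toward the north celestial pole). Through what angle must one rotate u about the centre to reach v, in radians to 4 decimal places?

u·v = 0.0000; |u| = 1.0000, |v| = 1.0000.
cos θ = (u·v)/(|u||v|) = 0.0000, so θ = 1.5708 rad.

1.5708 rad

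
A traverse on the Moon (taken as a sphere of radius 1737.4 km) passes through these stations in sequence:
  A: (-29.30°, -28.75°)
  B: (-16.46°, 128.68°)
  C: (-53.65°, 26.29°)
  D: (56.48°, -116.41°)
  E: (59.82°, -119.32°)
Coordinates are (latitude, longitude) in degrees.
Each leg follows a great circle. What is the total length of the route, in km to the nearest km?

11390 km

Leg A→B: central angle 2.2570 rad, distance 3921.3 km.
Leg B→C: central angle 1.4643 rad, distance 2544.2 km.
Leg C→D: central angle 2.7702 rad, distance 4813.0 km.
Leg D→E: central angle 0.0641 rad, distance 111.4 km.
Total: 3921.3 + 2544.2 + 4813.0 + 111.4 ≈ 11390 km.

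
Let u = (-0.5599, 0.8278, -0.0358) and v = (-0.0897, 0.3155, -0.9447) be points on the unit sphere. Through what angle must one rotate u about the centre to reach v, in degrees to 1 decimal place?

u·v = 0.3452; |u| = 1.0000, |v| = 1.0000.
cos θ = (u·v)/(|u||v|) = 0.3452, so θ = 69.8°.

69.8°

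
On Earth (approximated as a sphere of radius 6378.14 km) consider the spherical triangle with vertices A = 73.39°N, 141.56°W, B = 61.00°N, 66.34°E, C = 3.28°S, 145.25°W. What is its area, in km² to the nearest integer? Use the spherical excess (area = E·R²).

Side lengths (central angles): a = 2.0514, b = 1.3388, c = 0.7732 rad; semiperimeter s = 2.0817.
By l'Huilier's theorem, tan(E/4) = √[tan(s/2) tan((s−a)/2) tan((s−b)/2) tan((s−c)/2)], giving spherical excess E = 0.3506 rad.
Area = E·R² = 0.3506 × (6378.14)² ≈ 14263945 km².

14263945 km²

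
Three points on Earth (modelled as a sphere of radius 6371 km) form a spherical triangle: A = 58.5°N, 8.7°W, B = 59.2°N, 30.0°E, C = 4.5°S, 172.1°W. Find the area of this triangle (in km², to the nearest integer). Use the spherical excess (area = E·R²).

26136694 km²

Side lengths (central angles): a = 2.1417, b = 2.1725, c = 0.3447 rad; semiperimeter s = 2.3294.
By l'Huilier's theorem, tan(E/4) = √[tan(s/2) tan((s−a)/2) tan((s−b)/2) tan((s−c)/2)], giving spherical excess E = 0.6439 rad.
Area = E·R² = 0.6439 × (6371)² ≈ 26136694 km².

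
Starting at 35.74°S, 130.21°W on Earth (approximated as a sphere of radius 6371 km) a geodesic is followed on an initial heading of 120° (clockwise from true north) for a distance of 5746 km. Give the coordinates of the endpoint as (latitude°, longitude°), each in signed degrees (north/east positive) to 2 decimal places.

-42.89°, -62.19°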